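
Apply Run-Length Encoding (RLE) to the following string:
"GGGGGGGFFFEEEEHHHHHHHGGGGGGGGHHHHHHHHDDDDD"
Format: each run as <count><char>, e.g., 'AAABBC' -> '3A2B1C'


Scanning runs left to right:
  i=0: run of 'G' x 7 -> '7G'
  i=7: run of 'F' x 3 -> '3F'
  i=10: run of 'E' x 4 -> '4E'
  i=14: run of 'H' x 7 -> '7H'
  i=21: run of 'G' x 8 -> '8G'
  i=29: run of 'H' x 8 -> '8H'
  i=37: run of 'D' x 5 -> '5D'

RLE = 7G3F4E7H8G8H5D


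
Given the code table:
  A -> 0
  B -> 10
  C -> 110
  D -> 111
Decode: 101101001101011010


Decoding:
10 -> B
110 -> C
10 -> B
0 -> A
110 -> C
10 -> B
110 -> C
10 -> B


Result: BCBACBCB


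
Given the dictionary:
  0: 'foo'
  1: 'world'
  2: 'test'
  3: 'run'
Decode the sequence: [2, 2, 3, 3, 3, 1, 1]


Look up each index in the dictionary:
  2 -> 'test'
  2 -> 'test'
  3 -> 'run'
  3 -> 'run'
  3 -> 'run'
  1 -> 'world'
  1 -> 'world'

Decoded: "test test run run run world world"


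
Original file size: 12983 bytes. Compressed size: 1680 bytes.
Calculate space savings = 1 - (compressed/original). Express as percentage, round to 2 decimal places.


ratio = compressed/original = 1680/12983 = 0.1294
savings = 1 - ratio = 1 - 0.1294 = 0.8706
as a percentage: 0.8706 * 100 = 87.06%

Space savings = 1 - 1680/12983 = 87.06%


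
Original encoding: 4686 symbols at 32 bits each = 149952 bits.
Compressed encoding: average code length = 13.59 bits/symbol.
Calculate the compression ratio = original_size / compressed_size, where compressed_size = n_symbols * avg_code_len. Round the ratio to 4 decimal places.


original_size = n_symbols * orig_bits = 4686 * 32 = 149952 bits
compressed_size = n_symbols * avg_code_len = 4686 * 13.59 = 63682.74 bits
ratio = original_size / compressed_size = 149952 / 63682.74 = 2.3547

Compression ratio = 2.3547


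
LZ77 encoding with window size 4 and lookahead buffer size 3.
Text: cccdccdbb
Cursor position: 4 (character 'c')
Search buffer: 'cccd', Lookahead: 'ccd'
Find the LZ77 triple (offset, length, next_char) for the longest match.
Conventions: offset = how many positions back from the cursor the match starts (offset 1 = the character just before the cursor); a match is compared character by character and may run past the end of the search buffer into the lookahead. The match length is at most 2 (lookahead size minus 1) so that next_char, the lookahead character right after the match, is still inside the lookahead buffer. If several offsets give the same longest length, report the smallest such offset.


Try each offset into the search buffer:
  offset=1 (pos 3, char 'd'): match length 0
  offset=2 (pos 2, char 'c'): match length 1
  offset=3 (pos 1, char 'c'): match length 2
  offset=4 (pos 0, char 'c'): match length 2
Longest match has length 2, found at offsets 3, 4; take the smallest, offset 3.
next_char = character at position 4 + 2 = 6 -> 'd'

Best match: offset=3, length=2 (matching 'cc' starting at position 1)
LZ77 triple: (3, 2, 'd')


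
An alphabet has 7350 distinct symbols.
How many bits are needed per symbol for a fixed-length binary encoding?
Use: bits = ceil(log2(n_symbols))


log2(7350) = 12.8435
Bracket: 2^12 = 4096 < 7350 <= 2^13 = 8192
So ceil(log2(7350)) = 13

bits = ceil(log2(7350)) = ceil(12.8435) = 13 bits


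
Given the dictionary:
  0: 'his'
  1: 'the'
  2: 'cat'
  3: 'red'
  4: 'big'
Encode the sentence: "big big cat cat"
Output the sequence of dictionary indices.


Look up each word in the dictionary:
  'big' -> 4
  'big' -> 4
  'cat' -> 2
  'cat' -> 2

Encoded: [4, 4, 2, 2]


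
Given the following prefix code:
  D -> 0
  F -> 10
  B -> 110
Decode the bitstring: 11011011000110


Decoding step by step:
Bits 110 -> B
Bits 110 -> B
Bits 110 -> B
Bits 0 -> D
Bits 0 -> D
Bits 110 -> B


Decoded message: BBBDDB


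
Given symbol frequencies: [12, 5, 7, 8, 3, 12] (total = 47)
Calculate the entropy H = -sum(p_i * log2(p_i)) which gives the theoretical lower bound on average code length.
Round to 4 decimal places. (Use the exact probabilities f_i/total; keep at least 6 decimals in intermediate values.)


Per-symbol terms -p_i * log2(p_i) with p_i = f_i/47:
  p = 12/47 = 0.255319: log2(p) = -1.969626, -p*log2(p) = 0.502883
  p = 5/47 = 0.106383: log2(p) = -3.232661, -p*log2(p) = 0.343900
  p = 7/47 = 0.148936: log2(p) = -2.747234, -p*log2(p) = 0.409163
  p = 8/47 = 0.170213: log2(p) = -2.554589, -p*log2(p) = 0.434824
  p = 3/47 = 0.063830: log2(p) = -3.969626, -p*log2(p) = 0.253380
  p = 12/47 = 0.255319: log2(p) = -1.969626, -p*log2(p) = 0.502883
H = 0.502883 + 0.343900 + 0.409163 + 0.434824 + 0.253380 + 0.502883 = 2.447033

H = 2.447 bits/symbol


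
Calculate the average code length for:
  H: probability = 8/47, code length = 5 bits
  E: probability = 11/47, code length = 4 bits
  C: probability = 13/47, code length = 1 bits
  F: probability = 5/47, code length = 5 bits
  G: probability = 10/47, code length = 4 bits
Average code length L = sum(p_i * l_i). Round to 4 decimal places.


Weighted contributions p_i * l_i:
  H: (8/47) * 5 = 40/47
  E: (11/47) * 4 = 44/47
  C: (13/47) * 1 = 13/47
  F: (5/47) * 5 = 25/47
  G: (10/47) * 4 = 40/47
Sum = (40 + 44 + 13 + 25 + 40)/47 = 162/47

L = 162/47 = 3.4468 bits/symbol


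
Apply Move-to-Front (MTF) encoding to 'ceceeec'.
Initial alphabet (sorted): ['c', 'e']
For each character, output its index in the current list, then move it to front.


MTF encoding:
'c': index 0 in ['c', 'e'] -> ['c', 'e']
'e': index 1 in ['c', 'e'] -> ['e', 'c']
'c': index 1 in ['e', 'c'] -> ['c', 'e']
'e': index 1 in ['c', 'e'] -> ['e', 'c']
'e': index 0 in ['e', 'c'] -> ['e', 'c']
'e': index 0 in ['e', 'c'] -> ['e', 'c']
'c': index 1 in ['e', 'c'] -> ['c', 'e']


Output: [0, 1, 1, 1, 0, 0, 1]


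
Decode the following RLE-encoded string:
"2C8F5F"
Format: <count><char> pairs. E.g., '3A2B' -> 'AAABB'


Expanding each <count><char> pair:
  2C -> 'CC'
  8F -> 'FFFFFFFF'
  5F -> 'FFFFF'

Decoded = CCFFFFFFFFFFFFF


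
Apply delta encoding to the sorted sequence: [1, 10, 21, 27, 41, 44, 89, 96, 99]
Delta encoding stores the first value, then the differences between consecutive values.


First value: 1
Deltas:
  10 - 1 = 9
  21 - 10 = 11
  27 - 21 = 6
  41 - 27 = 14
  44 - 41 = 3
  89 - 44 = 45
  96 - 89 = 7
  99 - 96 = 3


Delta encoded: [1, 9, 11, 6, 14, 3, 45, 7, 3]


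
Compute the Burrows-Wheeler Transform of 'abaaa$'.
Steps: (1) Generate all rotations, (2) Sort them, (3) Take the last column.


Rotations (sorted):
  0: $abaaa -> last char: a
  1: a$abaa -> last char: a
  2: aa$aba -> last char: a
  3: aaa$ab -> last char: b
  4: abaaa$ -> last char: $
  5: baaa$a -> last char: a


BWT = aaab$a


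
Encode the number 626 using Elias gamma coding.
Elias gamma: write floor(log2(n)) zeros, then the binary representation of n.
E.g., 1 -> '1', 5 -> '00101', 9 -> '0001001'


num_bits = floor(log2(626)) + 1 = 10
leading_zeros = num_bits - 1 = 9
binary(626) = 1001110010

Elias gamma(626) = '000000000' + '1001110010' = 0000000001001110010 (19 bits)


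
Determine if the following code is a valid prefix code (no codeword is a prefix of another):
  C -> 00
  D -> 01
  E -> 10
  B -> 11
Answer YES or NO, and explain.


Checking each pair (does one codeword prefix another?):
  C='00' vs D='01': no prefix
  C='00' vs E='10': no prefix
  C='00' vs B='11': no prefix
  D='01' vs C='00': no prefix
  D='01' vs E='10': no prefix
  D='01' vs B='11': no prefix
  E='10' vs C='00': no prefix
  E='10' vs D='01': no prefix
  E='10' vs B='11': no prefix
  B='11' vs C='00': no prefix
  B='11' vs D='01': no prefix
  B='11' vs E='10': no prefix
No violation found over all pairs.

YES -- this is a valid prefix code. No codeword is a prefix of any other codeword.


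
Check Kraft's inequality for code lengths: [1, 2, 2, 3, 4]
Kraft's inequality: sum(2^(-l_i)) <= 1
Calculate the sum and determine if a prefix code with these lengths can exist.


Sum = 2^(-1) + 2^(-2) + 2^(-2) + 2^(-3) + 2^(-4)
    = 0.5 + 0.25 + 0.25 + 0.125 + 0.0625
    = 19/16 = 1.1875
Since 1.1875 > 1, Kraft's inequality is NOT satisfied.
A prefix code with these lengths CANNOT exist.

Kraft sum = 1.1875. Not satisfied.


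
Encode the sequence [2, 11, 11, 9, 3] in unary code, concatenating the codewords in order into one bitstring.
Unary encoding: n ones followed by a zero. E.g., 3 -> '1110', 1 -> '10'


Encode each number as n ones followed by a terminating 0:
  2 -> 110 (3 bits)
  11 -> 111111111110 (12 bits)
  11 -> 111111111110 (12 bits)
  9 -> 1111111110 (10 bits)
  3 -> 1110 (4 bits)
Total length = 3 + 12 + 12 + 10 + 4 = 41 bits.

Unary([2, 11, 11, 9, 3]) = 11011111111111011111111111011111111101110 (41 bits)


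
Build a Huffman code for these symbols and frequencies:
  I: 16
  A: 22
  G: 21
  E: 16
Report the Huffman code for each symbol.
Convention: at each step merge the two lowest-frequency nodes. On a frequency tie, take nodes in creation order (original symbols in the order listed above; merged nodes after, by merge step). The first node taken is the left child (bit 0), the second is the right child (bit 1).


Huffman tree construction:
Step 1: Merge I(16) + E(16) = 32
Step 2: Merge G(21) + A(22) = 43
Step 3: Merge (I+E)(32) + (G+A)(43) = 75
Read each symbol's code off the tree from the root (left child = 0, right child = 1).

Codes:
  I: 00 (length 2)
  A: 11 (length 2)
  G: 10 (length 2)
  E: 01 (length 2)
Average code length: 150/75 = 2.0000 bits/symbol


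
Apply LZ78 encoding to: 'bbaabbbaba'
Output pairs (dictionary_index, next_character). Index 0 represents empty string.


LZ78 encoding steps:
Dictionary: {0: ''}
Step 1: w='' (idx 0), next='b' -> output (0, 'b'), add 'b' as idx 1
Step 2: w='b' (idx 1), next='a' -> output (1, 'a'), add 'ba' as idx 2
Step 3: w='' (idx 0), next='a' -> output (0, 'a'), add 'a' as idx 3
Step 4: w='b' (idx 1), next='b' -> output (1, 'b'), add 'bb' as idx 4
Step 5: w='ba' (idx 2), next='b' -> output (2, 'b'), add 'bab' as idx 5
Step 6: w='a' (idx 3), end of input -> output (3, '')


Encoded: [(0, 'b'), (1, 'a'), (0, 'a'), (1, 'b'), (2, 'b'), (3, '')]


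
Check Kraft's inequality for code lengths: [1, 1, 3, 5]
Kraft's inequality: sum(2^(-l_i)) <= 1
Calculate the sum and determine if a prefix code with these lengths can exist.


Sum = 2^(-1) + 2^(-1) + 2^(-3) + 2^(-5)
    = 0.5 + 0.5 + 0.125 + 0.03125
    = 37/32 = 1.15625
Since 1.15625 > 1, Kraft's inequality is NOT satisfied.
A prefix code with these lengths CANNOT exist.

Kraft sum = 1.15625. Not satisfied.


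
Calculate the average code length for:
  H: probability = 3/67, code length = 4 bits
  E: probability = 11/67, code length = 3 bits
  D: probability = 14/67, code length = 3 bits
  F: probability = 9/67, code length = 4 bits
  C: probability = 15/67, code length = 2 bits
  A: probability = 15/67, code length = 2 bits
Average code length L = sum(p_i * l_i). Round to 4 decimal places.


Weighted contributions p_i * l_i:
  H: (3/67) * 4 = 12/67
  E: (11/67) * 3 = 33/67
  D: (14/67) * 3 = 42/67
  F: (9/67) * 4 = 36/67
  C: (15/67) * 2 = 30/67
  A: (15/67) * 2 = 30/67
Sum = (12 + 33 + 42 + 36 + 30 + 30)/67 = 183/67

L = 183/67 = 2.7313 bits/symbol


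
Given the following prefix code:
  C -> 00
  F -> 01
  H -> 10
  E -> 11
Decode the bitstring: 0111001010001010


Decoding step by step:
Bits 01 -> F
Bits 11 -> E
Bits 00 -> C
Bits 10 -> H
Bits 10 -> H
Bits 00 -> C
Bits 10 -> H
Bits 10 -> H


Decoded message: FECHHCHH


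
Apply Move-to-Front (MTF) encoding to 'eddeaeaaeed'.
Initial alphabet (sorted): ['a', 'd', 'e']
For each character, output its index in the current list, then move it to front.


MTF encoding:
'e': index 2 in ['a', 'd', 'e'] -> ['e', 'a', 'd']
'd': index 2 in ['e', 'a', 'd'] -> ['d', 'e', 'a']
'd': index 0 in ['d', 'e', 'a'] -> ['d', 'e', 'a']
'e': index 1 in ['d', 'e', 'a'] -> ['e', 'd', 'a']
'a': index 2 in ['e', 'd', 'a'] -> ['a', 'e', 'd']
'e': index 1 in ['a', 'e', 'd'] -> ['e', 'a', 'd']
'a': index 1 in ['e', 'a', 'd'] -> ['a', 'e', 'd']
'a': index 0 in ['a', 'e', 'd'] -> ['a', 'e', 'd']
'e': index 1 in ['a', 'e', 'd'] -> ['e', 'a', 'd']
'e': index 0 in ['e', 'a', 'd'] -> ['e', 'a', 'd']
'd': index 2 in ['e', 'a', 'd'] -> ['d', 'e', 'a']


Output: [2, 2, 0, 1, 2, 1, 1, 0, 1, 0, 2]


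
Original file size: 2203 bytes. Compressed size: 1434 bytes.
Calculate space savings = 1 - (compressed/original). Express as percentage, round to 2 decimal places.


ratio = compressed/original = 1434/2203 = 0.650931
savings = 1 - ratio = 1 - 0.650931 = 0.349069
as a percentage: 0.349069 * 100 = 34.91%

Space savings = 1 - 1434/2203 = 34.91%


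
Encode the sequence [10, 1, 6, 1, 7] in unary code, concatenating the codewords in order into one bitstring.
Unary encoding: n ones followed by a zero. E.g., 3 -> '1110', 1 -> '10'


Encode each number as n ones followed by a terminating 0:
  10 -> 11111111110 (11 bits)
  1 -> 10 (2 bits)
  6 -> 1111110 (7 bits)
  1 -> 10 (2 bits)
  7 -> 11111110 (8 bits)
Total length = 11 + 2 + 7 + 2 + 8 = 30 bits.

Unary([10, 1, 6, 1, 7]) = 111111111101011111101011111110 (30 bits)


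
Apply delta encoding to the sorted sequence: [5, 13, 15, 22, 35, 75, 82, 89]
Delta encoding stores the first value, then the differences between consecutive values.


First value: 5
Deltas:
  13 - 5 = 8
  15 - 13 = 2
  22 - 15 = 7
  35 - 22 = 13
  75 - 35 = 40
  82 - 75 = 7
  89 - 82 = 7


Delta encoded: [5, 8, 2, 7, 13, 40, 7, 7]


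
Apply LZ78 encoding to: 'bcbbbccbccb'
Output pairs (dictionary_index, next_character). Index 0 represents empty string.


LZ78 encoding steps:
Dictionary: {0: ''}
Step 1: w='' (idx 0), next='b' -> output (0, 'b'), add 'b' as idx 1
Step 2: w='' (idx 0), next='c' -> output (0, 'c'), add 'c' as idx 2
Step 3: w='b' (idx 1), next='b' -> output (1, 'b'), add 'bb' as idx 3
Step 4: w='b' (idx 1), next='c' -> output (1, 'c'), add 'bc' as idx 4
Step 5: w='c' (idx 2), next='b' -> output (2, 'b'), add 'cb' as idx 5
Step 6: w='c' (idx 2), next='c' -> output (2, 'c'), add 'cc' as idx 6
Step 7: w='b' (idx 1), end of input -> output (1, '')


Encoded: [(0, 'b'), (0, 'c'), (1, 'b'), (1, 'c'), (2, 'b'), (2, 'c'), (1, '')]


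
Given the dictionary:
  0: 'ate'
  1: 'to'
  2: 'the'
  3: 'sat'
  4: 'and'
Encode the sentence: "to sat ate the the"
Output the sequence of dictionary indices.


Look up each word in the dictionary:
  'to' -> 1
  'sat' -> 3
  'ate' -> 0
  'the' -> 2
  'the' -> 2

Encoded: [1, 3, 0, 2, 2]


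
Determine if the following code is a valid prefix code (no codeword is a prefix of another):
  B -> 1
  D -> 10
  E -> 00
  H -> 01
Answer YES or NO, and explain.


Checking each pair (does one codeword prefix another?):
  B='1' vs D='10': prefix -- VIOLATION

NO -- this is NOT a valid prefix code. B (1) is a prefix of D (10).


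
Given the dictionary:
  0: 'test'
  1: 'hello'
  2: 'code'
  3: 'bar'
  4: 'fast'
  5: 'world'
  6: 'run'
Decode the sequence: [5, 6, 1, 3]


Look up each index in the dictionary:
  5 -> 'world'
  6 -> 'run'
  1 -> 'hello'
  3 -> 'bar'

Decoded: "world run hello bar"


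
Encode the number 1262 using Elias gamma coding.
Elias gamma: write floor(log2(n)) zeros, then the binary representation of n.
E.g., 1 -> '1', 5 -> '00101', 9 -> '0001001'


num_bits = floor(log2(1262)) + 1 = 11
leading_zeros = num_bits - 1 = 10
binary(1262) = 10011101110

Elias gamma(1262) = '0000000000' + '10011101110' = 000000000010011101110 (21 bits)


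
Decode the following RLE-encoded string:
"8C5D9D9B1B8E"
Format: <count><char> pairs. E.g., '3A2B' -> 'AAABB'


Expanding each <count><char> pair:
  8C -> 'CCCCCCCC'
  5D -> 'DDDDD'
  9D -> 'DDDDDDDDD'
  9B -> 'BBBBBBBBB'
  1B -> 'B'
  8E -> 'EEEEEEEE'

Decoded = CCCCCCCCDDDDDDDDDDDDDDBBBBBBBBBBEEEEEEEE


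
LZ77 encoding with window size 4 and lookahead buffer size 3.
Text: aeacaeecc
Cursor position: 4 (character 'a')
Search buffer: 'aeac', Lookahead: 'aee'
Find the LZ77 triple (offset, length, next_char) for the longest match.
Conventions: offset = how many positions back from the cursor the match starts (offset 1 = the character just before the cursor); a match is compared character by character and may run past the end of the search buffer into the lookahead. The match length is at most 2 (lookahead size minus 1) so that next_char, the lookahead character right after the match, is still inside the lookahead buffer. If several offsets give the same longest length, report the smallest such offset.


Try each offset into the search buffer:
  offset=1 (pos 3, char 'c'): match length 0
  offset=2 (pos 2, char 'a'): match length 1
  offset=3 (pos 1, char 'e'): match length 0
  offset=4 (pos 0, char 'a'): match length 2
Longest match has length 2 at offset 4.
next_char = character at position 4 + 2 = 6 -> 'e'

Best match: offset=4, length=2 (matching 'ae' starting at position 0)
LZ77 triple: (4, 2, 'e')


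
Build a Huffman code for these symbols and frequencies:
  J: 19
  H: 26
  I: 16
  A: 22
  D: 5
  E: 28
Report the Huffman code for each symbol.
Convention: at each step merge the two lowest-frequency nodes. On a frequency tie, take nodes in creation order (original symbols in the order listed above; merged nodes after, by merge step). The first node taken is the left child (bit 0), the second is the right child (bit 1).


Huffman tree construction:
Step 1: Merge D(5) + I(16) = 21
Step 2: Merge J(19) + (D+I)(21) = 40
Step 3: Merge A(22) + H(26) = 48
Step 4: Merge E(28) + (J+(D+I))(40) = 68
Step 5: Merge (A+H)(48) + (E+(J+(D+I)))(68) = 116
Read each symbol's code off the tree from the root (left child = 0, right child = 1).

Codes:
  J: 110 (length 3)
  H: 01 (length 2)
  I: 1111 (length 4)
  A: 00 (length 2)
  D: 1110 (length 4)
  E: 10 (length 2)
Average code length: 293/116 = 2.5259 bits/symbol


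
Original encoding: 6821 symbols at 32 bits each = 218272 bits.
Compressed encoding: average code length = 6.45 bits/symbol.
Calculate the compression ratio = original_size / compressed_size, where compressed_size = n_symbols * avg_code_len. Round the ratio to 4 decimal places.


original_size = n_symbols * orig_bits = 6821 * 32 = 218272 bits
compressed_size = n_symbols * avg_code_len = 6821 * 6.45 = 43995.45 bits
ratio = original_size / compressed_size = 218272 / 43995.45 = 4.9612

Compression ratio = 4.9612


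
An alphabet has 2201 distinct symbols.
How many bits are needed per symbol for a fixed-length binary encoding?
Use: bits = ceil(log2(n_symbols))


log2(2201) = 11.1039
Bracket: 2^11 = 2048 < 2201 <= 2^12 = 4096
So ceil(log2(2201)) = 12

bits = ceil(log2(2201)) = ceil(11.1039) = 12 bits


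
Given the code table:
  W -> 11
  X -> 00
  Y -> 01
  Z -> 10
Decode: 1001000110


Decoding:
10 -> Z
01 -> Y
00 -> X
01 -> Y
10 -> Z


Result: ZYXYZ


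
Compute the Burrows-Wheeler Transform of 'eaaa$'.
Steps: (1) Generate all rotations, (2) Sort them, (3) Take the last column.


Rotations (sorted):
  0: $eaaa -> last char: a
  1: a$eaa -> last char: a
  2: aa$ea -> last char: a
  3: aaa$e -> last char: e
  4: eaaa$ -> last char: $


BWT = aaae$


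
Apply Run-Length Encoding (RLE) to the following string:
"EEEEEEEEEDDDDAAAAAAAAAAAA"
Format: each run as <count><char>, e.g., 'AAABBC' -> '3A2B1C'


Scanning runs left to right:
  i=0: run of 'E' x 9 -> '9E'
  i=9: run of 'D' x 4 -> '4D'
  i=13: run of 'A' x 12 -> '12A'

RLE = 9E4D12A


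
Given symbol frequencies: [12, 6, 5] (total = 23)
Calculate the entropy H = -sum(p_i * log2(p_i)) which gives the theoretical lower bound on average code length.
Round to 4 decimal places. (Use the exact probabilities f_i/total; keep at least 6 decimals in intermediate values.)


Per-symbol terms -p_i * log2(p_i) with p_i = f_i/23:
  p = 12/23 = 0.521739: log2(p) = -0.938599, -p*log2(p) = 0.489704
  p = 6/23 = 0.260870: log2(p) = -1.938599, -p*log2(p) = 0.505722
  p = 5/23 = 0.217391: log2(p) = -2.201634, -p*log2(p) = 0.478616
H = 0.489704 + 0.505722 + 0.478616 = 1.474042

H = 1.474 bits/symbol


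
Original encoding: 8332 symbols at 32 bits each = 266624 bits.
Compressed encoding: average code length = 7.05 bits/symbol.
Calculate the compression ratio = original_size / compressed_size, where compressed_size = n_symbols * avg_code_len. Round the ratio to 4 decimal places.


original_size = n_symbols * orig_bits = 8332 * 32 = 266624 bits
compressed_size = n_symbols * avg_code_len = 8332 * 7.05 = 58740.6 bits
ratio = original_size / compressed_size = 266624 / 58740.6 = 4.539

Compression ratio = 4.539


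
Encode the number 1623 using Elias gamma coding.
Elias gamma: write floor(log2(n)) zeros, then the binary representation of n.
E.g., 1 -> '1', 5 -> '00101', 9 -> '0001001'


num_bits = floor(log2(1623)) + 1 = 11
leading_zeros = num_bits - 1 = 10
binary(1623) = 11001010111

Elias gamma(1623) = '0000000000' + '11001010111' = 000000000011001010111 (21 bits)


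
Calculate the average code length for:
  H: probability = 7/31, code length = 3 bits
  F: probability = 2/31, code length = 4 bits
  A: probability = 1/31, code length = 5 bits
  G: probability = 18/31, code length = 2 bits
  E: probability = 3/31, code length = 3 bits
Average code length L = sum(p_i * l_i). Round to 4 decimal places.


Weighted contributions p_i * l_i:
  H: (7/31) * 3 = 21/31
  F: (2/31) * 4 = 8/31
  A: (1/31) * 5 = 5/31
  G: (18/31) * 2 = 36/31
  E: (3/31) * 3 = 9/31
Sum = (21 + 8 + 5 + 36 + 9)/31 = 79/31

L = 79/31 = 2.5484 bits/symbol


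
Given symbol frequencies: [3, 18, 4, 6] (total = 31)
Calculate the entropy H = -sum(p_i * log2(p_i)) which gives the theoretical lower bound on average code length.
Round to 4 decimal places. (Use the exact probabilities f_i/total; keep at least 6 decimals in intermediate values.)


Per-symbol terms -p_i * log2(p_i) with p_i = f_i/31:
  p = 3/31 = 0.096774: log2(p) = -3.369234, -p*log2(p) = 0.326055
  p = 18/31 = 0.580645: log2(p) = -0.784271, -p*log2(p) = 0.455383
  p = 4/31 = 0.129032: log2(p) = -2.954196, -p*log2(p) = 0.381187
  p = 6/31 = 0.193548: log2(p) = -2.369234, -p*log2(p) = 0.458561
H = 0.326055 + 0.455383 + 0.381187 + 0.458561 = 1.621186

H = 1.6212 bits/symbol


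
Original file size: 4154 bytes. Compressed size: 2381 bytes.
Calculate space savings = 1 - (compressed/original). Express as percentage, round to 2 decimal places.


ratio = compressed/original = 2381/4154 = 0.573182
savings = 1 - ratio = 1 - 0.573182 = 0.426818
as a percentage: 0.426818 * 100 = 42.68%

Space savings = 1 - 2381/4154 = 42.68%


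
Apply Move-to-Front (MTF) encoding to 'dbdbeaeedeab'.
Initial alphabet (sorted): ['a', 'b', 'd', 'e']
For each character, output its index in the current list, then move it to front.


MTF encoding:
'd': index 2 in ['a', 'b', 'd', 'e'] -> ['d', 'a', 'b', 'e']
'b': index 2 in ['d', 'a', 'b', 'e'] -> ['b', 'd', 'a', 'e']
'd': index 1 in ['b', 'd', 'a', 'e'] -> ['d', 'b', 'a', 'e']
'b': index 1 in ['d', 'b', 'a', 'e'] -> ['b', 'd', 'a', 'e']
'e': index 3 in ['b', 'd', 'a', 'e'] -> ['e', 'b', 'd', 'a']
'a': index 3 in ['e', 'b', 'd', 'a'] -> ['a', 'e', 'b', 'd']
'e': index 1 in ['a', 'e', 'b', 'd'] -> ['e', 'a', 'b', 'd']
'e': index 0 in ['e', 'a', 'b', 'd'] -> ['e', 'a', 'b', 'd']
'd': index 3 in ['e', 'a', 'b', 'd'] -> ['d', 'e', 'a', 'b']
'e': index 1 in ['d', 'e', 'a', 'b'] -> ['e', 'd', 'a', 'b']
'a': index 2 in ['e', 'd', 'a', 'b'] -> ['a', 'e', 'd', 'b']
'b': index 3 in ['a', 'e', 'd', 'b'] -> ['b', 'a', 'e', 'd']


Output: [2, 2, 1, 1, 3, 3, 1, 0, 3, 1, 2, 3]


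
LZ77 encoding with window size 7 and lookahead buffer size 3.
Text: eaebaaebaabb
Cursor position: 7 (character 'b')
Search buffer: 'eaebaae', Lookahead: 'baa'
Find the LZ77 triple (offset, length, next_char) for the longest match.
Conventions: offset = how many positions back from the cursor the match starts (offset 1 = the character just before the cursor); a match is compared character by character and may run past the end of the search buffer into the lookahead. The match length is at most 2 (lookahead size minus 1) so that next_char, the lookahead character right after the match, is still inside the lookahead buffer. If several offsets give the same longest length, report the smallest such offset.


Try each offset into the search buffer:
  offset=1 (pos 6, char 'e'): match length 0
  offset=2 (pos 5, char 'a'): match length 0
  offset=3 (pos 4, char 'a'): match length 0
  offset=4 (pos 3, char 'b'): match length 2
  offset=5 (pos 2, char 'e'): match length 0
  offset=6 (pos 1, char 'a'): match length 0
  offset=7 (pos 0, char 'e'): match length 0
Longest match has length 2 at offset 4.
next_char = character at position 7 + 2 = 9 -> 'a'

Best match: offset=4, length=2 (matching 'ba' starting at position 3)
LZ77 triple: (4, 2, 'a')


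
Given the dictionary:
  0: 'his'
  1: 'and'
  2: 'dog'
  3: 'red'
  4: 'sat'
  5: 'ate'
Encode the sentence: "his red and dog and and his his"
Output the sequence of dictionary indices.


Look up each word in the dictionary:
  'his' -> 0
  'red' -> 3
  'and' -> 1
  'dog' -> 2
  'and' -> 1
  'and' -> 1
  'his' -> 0
  'his' -> 0

Encoded: [0, 3, 1, 2, 1, 1, 0, 0]


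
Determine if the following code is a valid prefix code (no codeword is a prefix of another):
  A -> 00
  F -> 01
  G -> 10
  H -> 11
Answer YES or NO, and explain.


Checking each pair (does one codeword prefix another?):
  A='00' vs F='01': no prefix
  A='00' vs G='10': no prefix
  A='00' vs H='11': no prefix
  F='01' vs A='00': no prefix
  F='01' vs G='10': no prefix
  F='01' vs H='11': no prefix
  G='10' vs A='00': no prefix
  G='10' vs F='01': no prefix
  G='10' vs H='11': no prefix
  H='11' vs A='00': no prefix
  H='11' vs F='01': no prefix
  H='11' vs G='10': no prefix
No violation found over all pairs.

YES -- this is a valid prefix code. No codeword is a prefix of any other codeword.


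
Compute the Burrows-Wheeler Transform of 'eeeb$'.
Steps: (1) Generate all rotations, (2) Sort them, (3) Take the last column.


Rotations (sorted):
  0: $eeeb -> last char: b
  1: b$eee -> last char: e
  2: eb$ee -> last char: e
  3: eeb$e -> last char: e
  4: eeeb$ -> last char: $


BWT = beee$


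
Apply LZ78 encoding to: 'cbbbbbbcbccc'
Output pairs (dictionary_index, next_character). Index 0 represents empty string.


LZ78 encoding steps:
Dictionary: {0: ''}
Step 1: w='' (idx 0), next='c' -> output (0, 'c'), add 'c' as idx 1
Step 2: w='' (idx 0), next='b' -> output (0, 'b'), add 'b' as idx 2
Step 3: w='b' (idx 2), next='b' -> output (2, 'b'), add 'bb' as idx 3
Step 4: w='bb' (idx 3), next='b' -> output (3, 'b'), add 'bbb' as idx 4
Step 5: w='c' (idx 1), next='b' -> output (1, 'b'), add 'cb' as idx 5
Step 6: w='c' (idx 1), next='c' -> output (1, 'c'), add 'cc' as idx 6
Step 7: w='c' (idx 1), end of input -> output (1, '')


Encoded: [(0, 'c'), (0, 'b'), (2, 'b'), (3, 'b'), (1, 'b'), (1, 'c'), (1, '')]


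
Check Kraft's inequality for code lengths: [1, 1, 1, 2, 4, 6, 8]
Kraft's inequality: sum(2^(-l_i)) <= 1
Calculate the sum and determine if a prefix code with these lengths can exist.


Sum = 2^(-1) + 2^(-1) + 2^(-1) + 2^(-2) + 2^(-4) + 2^(-6) + 2^(-8)
    = 0.5 + 0.5 + 0.5 + 0.25 + 0.0625 + 0.015625 + 0.00390625
    = 469/256 = 1.83203125
Since 1.83203125 > 1, Kraft's inequality is NOT satisfied.
A prefix code with these lengths CANNOT exist.

Kraft sum = 1.83203125. Not satisfied.


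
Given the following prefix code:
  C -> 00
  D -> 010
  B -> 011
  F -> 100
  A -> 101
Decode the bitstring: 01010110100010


Decoding step by step:
Bits 010 -> D
Bits 101 -> A
Bits 101 -> A
Bits 00 -> C
Bits 010 -> D


Decoded message: DAACD


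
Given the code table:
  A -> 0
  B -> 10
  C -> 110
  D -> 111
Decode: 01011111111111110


Decoding:
0 -> A
10 -> B
111 -> D
111 -> D
111 -> D
111 -> D
10 -> B


Result: ABDDDDB


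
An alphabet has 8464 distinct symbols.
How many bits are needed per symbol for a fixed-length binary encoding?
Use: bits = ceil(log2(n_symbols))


log2(8464) = 13.0471
Bracket: 2^13 = 8192 < 8464 <= 2^14 = 16384
So ceil(log2(8464)) = 14

bits = ceil(log2(8464)) = ceil(13.0471) = 14 bits


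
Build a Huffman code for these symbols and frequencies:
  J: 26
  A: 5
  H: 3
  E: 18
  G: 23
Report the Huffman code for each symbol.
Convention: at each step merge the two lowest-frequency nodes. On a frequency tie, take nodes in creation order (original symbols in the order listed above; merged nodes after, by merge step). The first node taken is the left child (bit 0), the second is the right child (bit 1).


Huffman tree construction:
Step 1: Merge H(3) + A(5) = 8
Step 2: Merge (H+A)(8) + E(18) = 26
Step 3: Merge G(23) + J(26) = 49
Step 4: Merge ((H+A)+E)(26) + (G+J)(49) = 75
Read each symbol's code off the tree from the root (left child = 0, right child = 1).

Codes:
  J: 11 (length 2)
  A: 001 (length 3)
  H: 000 (length 3)
  E: 01 (length 2)
  G: 10 (length 2)
Average code length: 158/75 = 2.1067 bits/symbol


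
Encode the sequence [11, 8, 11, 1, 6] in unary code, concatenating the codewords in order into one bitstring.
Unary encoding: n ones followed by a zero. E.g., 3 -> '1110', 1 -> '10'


Encode each number as n ones followed by a terminating 0:
  11 -> 111111111110 (12 bits)
  8 -> 111111110 (9 bits)
  11 -> 111111111110 (12 bits)
  1 -> 10 (2 bits)
  6 -> 1111110 (7 bits)
Total length = 12 + 9 + 12 + 2 + 7 = 42 bits.

Unary([11, 8, 11, 1, 6]) = 111111111110111111110111111111110101111110 (42 bits)


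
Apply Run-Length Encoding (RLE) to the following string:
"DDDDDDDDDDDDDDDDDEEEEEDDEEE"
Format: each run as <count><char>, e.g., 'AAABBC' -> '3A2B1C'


Scanning runs left to right:
  i=0: run of 'D' x 17 -> '17D'
  i=17: run of 'E' x 5 -> '5E'
  i=22: run of 'D' x 2 -> '2D'
  i=24: run of 'E' x 3 -> '3E'

RLE = 17D5E2D3E


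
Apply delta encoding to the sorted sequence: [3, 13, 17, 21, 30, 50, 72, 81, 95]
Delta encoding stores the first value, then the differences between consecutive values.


First value: 3
Deltas:
  13 - 3 = 10
  17 - 13 = 4
  21 - 17 = 4
  30 - 21 = 9
  50 - 30 = 20
  72 - 50 = 22
  81 - 72 = 9
  95 - 81 = 14


Delta encoded: [3, 10, 4, 4, 9, 20, 22, 9, 14]


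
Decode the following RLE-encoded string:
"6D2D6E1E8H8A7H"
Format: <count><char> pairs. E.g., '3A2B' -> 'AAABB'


Expanding each <count><char> pair:
  6D -> 'DDDDDD'
  2D -> 'DD'
  6E -> 'EEEEEE'
  1E -> 'E'
  8H -> 'HHHHHHHH'
  8A -> 'AAAAAAAA'
  7H -> 'HHHHHHH'

Decoded = DDDDDDDDEEEEEEEHHHHHHHHAAAAAAAAHHHHHHH


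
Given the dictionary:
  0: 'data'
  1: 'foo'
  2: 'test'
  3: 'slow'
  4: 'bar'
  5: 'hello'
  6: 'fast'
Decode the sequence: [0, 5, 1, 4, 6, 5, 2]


Look up each index in the dictionary:
  0 -> 'data'
  5 -> 'hello'
  1 -> 'foo'
  4 -> 'bar'
  6 -> 'fast'
  5 -> 'hello'
  2 -> 'test'

Decoded: "data hello foo bar fast hello test"


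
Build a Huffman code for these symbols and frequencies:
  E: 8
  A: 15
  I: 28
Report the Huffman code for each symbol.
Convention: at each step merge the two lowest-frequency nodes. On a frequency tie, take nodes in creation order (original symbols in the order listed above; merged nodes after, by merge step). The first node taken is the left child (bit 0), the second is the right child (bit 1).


Huffman tree construction:
Step 1: Merge E(8) + A(15) = 23
Step 2: Merge (E+A)(23) + I(28) = 51
Read each symbol's code off the tree from the root (left child = 0, right child = 1).

Codes:
  E: 00 (length 2)
  A: 01 (length 2)
  I: 1 (length 1)
Average code length: 74/51 = 1.4510 bits/symbol


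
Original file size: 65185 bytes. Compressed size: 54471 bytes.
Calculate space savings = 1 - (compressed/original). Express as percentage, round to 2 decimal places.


ratio = compressed/original = 54471/65185 = 0.835637
savings = 1 - ratio = 1 - 0.835637 = 0.164363
as a percentage: 0.164363 * 100 = 16.44%

Space savings = 1 - 54471/65185 = 16.44%


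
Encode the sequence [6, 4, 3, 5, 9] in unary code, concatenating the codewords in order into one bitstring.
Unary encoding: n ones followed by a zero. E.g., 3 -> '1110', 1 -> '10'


Encode each number as n ones followed by a terminating 0:
  6 -> 1111110 (7 bits)
  4 -> 11110 (5 bits)
  3 -> 1110 (4 bits)
  5 -> 111110 (6 bits)
  9 -> 1111111110 (10 bits)
Total length = 7 + 5 + 4 + 6 + 10 = 32 bits.

Unary([6, 4, 3, 5, 9]) = 11111101111011101111101111111110 (32 bits)


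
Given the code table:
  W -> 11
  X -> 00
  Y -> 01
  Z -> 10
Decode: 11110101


Decoding:
11 -> W
11 -> W
01 -> Y
01 -> Y


Result: WWYY


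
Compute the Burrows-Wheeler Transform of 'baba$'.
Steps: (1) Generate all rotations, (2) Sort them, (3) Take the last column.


Rotations (sorted):
  0: $baba -> last char: a
  1: a$bab -> last char: b
  2: aba$b -> last char: b
  3: ba$ba -> last char: a
  4: baba$ -> last char: $


BWT = abba$


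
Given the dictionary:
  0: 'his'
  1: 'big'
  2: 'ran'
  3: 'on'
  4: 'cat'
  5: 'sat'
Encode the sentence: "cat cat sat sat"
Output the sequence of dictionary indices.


Look up each word in the dictionary:
  'cat' -> 4
  'cat' -> 4
  'sat' -> 5
  'sat' -> 5

Encoded: [4, 4, 5, 5]


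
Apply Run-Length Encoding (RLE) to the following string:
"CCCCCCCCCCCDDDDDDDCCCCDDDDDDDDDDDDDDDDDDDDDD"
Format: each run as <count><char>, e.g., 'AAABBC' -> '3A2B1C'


Scanning runs left to right:
  i=0: run of 'C' x 11 -> '11C'
  i=11: run of 'D' x 7 -> '7D'
  i=18: run of 'C' x 4 -> '4C'
  i=22: run of 'D' x 22 -> '22D'

RLE = 11C7D4C22D


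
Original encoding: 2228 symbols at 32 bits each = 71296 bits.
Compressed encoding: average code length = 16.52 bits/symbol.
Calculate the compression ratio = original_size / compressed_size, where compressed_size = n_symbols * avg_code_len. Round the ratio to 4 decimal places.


original_size = n_symbols * orig_bits = 2228 * 32 = 71296 bits
compressed_size = n_symbols * avg_code_len = 2228 * 16.52 = 36806.56 bits
ratio = original_size / compressed_size = 71296 / 36806.56 = 1.937

Compression ratio = 1.937


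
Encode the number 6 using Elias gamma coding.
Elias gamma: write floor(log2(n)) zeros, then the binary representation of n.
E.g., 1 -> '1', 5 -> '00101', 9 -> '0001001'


num_bits = floor(log2(6)) + 1 = 3
leading_zeros = num_bits - 1 = 2
binary(6) = 110

Elias gamma(6) = '00' + '110' = 00110 (5 bits)


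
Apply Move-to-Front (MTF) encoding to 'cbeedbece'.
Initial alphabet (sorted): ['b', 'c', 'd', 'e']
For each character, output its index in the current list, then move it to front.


MTF encoding:
'c': index 1 in ['b', 'c', 'd', 'e'] -> ['c', 'b', 'd', 'e']
'b': index 1 in ['c', 'b', 'd', 'e'] -> ['b', 'c', 'd', 'e']
'e': index 3 in ['b', 'c', 'd', 'e'] -> ['e', 'b', 'c', 'd']
'e': index 0 in ['e', 'b', 'c', 'd'] -> ['e', 'b', 'c', 'd']
'd': index 3 in ['e', 'b', 'c', 'd'] -> ['d', 'e', 'b', 'c']
'b': index 2 in ['d', 'e', 'b', 'c'] -> ['b', 'd', 'e', 'c']
'e': index 2 in ['b', 'd', 'e', 'c'] -> ['e', 'b', 'd', 'c']
'c': index 3 in ['e', 'b', 'd', 'c'] -> ['c', 'e', 'b', 'd']
'e': index 1 in ['c', 'e', 'b', 'd'] -> ['e', 'c', 'b', 'd']


Output: [1, 1, 3, 0, 3, 2, 2, 3, 1]


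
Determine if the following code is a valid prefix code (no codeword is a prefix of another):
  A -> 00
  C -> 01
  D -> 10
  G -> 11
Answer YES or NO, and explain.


Checking each pair (does one codeword prefix another?):
  A='00' vs C='01': no prefix
  A='00' vs D='10': no prefix
  A='00' vs G='11': no prefix
  C='01' vs A='00': no prefix
  C='01' vs D='10': no prefix
  C='01' vs G='11': no prefix
  D='10' vs A='00': no prefix
  D='10' vs C='01': no prefix
  D='10' vs G='11': no prefix
  G='11' vs A='00': no prefix
  G='11' vs C='01': no prefix
  G='11' vs D='10': no prefix
No violation found over all pairs.

YES -- this is a valid prefix code. No codeword is a prefix of any other codeword.


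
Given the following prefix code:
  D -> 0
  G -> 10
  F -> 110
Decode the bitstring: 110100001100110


Decoding step by step:
Bits 110 -> F
Bits 10 -> G
Bits 0 -> D
Bits 0 -> D
Bits 0 -> D
Bits 110 -> F
Bits 0 -> D
Bits 110 -> F


Decoded message: FGDDDFDF


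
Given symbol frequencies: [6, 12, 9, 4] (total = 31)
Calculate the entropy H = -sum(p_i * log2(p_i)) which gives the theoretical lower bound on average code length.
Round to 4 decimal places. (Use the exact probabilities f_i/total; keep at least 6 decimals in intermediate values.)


Per-symbol terms -p_i * log2(p_i) with p_i = f_i/31:
  p = 6/31 = 0.193548: log2(p) = -2.369234, -p*log2(p) = 0.458561
  p = 12/31 = 0.387097: log2(p) = -1.369234, -p*log2(p) = 0.530026
  p = 9/31 = 0.290323: log2(p) = -1.784271, -p*log2(p) = 0.518014
  p = 4/31 = 0.129032: log2(p) = -2.954196, -p*log2(p) = 0.381187
H = 0.458561 + 0.530026 + 0.518014 + 0.381187 = 1.887788

H = 1.8878 bits/symbol


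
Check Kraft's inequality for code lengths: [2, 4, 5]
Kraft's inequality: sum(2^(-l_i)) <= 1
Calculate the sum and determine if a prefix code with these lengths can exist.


Sum = 2^(-2) + 2^(-4) + 2^(-5)
    = 0.25 + 0.0625 + 0.03125
    = 11/32 = 0.34375
Since 0.34375 <= 1, Kraft's inequality IS satisfied.
A prefix code with these lengths CAN exist.

Kraft sum = 0.34375. Satisfied.


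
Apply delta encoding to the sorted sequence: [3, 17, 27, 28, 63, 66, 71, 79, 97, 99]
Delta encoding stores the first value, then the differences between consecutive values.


First value: 3
Deltas:
  17 - 3 = 14
  27 - 17 = 10
  28 - 27 = 1
  63 - 28 = 35
  66 - 63 = 3
  71 - 66 = 5
  79 - 71 = 8
  97 - 79 = 18
  99 - 97 = 2


Delta encoded: [3, 14, 10, 1, 35, 3, 5, 8, 18, 2]


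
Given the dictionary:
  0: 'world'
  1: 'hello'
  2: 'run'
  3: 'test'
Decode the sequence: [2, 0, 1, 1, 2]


Look up each index in the dictionary:
  2 -> 'run'
  0 -> 'world'
  1 -> 'hello'
  1 -> 'hello'
  2 -> 'run'

Decoded: "run world hello hello run"


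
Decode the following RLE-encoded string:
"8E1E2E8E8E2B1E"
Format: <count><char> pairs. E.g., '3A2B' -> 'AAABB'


Expanding each <count><char> pair:
  8E -> 'EEEEEEEE'
  1E -> 'E'
  2E -> 'EE'
  8E -> 'EEEEEEEE'
  8E -> 'EEEEEEEE'
  2B -> 'BB'
  1E -> 'E'

Decoded = EEEEEEEEEEEEEEEEEEEEEEEEEEEBBE


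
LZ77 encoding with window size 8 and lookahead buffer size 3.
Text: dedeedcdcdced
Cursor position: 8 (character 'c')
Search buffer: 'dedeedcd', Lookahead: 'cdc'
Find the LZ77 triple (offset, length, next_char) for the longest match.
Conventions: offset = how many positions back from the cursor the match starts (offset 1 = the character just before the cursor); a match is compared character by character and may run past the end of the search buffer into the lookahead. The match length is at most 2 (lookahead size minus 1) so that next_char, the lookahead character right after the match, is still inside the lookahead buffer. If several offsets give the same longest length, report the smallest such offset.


Try each offset into the search buffer:
  offset=1 (pos 7, char 'd'): match length 0
  offset=2 (pos 6, char 'c'): match length 2
  offset=3 (pos 5, char 'd'): match length 0
  offset=4 (pos 4, char 'e'): match length 0
  offset=5 (pos 3, char 'e'): match length 0
  offset=6 (pos 2, char 'd'): match length 0
  offset=7 (pos 1, char 'e'): match length 0
  offset=8 (pos 0, char 'd'): match length 0
Longest match has length 2 at offset 2.
next_char = character at position 8 + 2 = 10 -> 'c'

Best match: offset=2, length=2 (matching 'cd' starting at position 6)
LZ77 triple: (2, 2, 'c')


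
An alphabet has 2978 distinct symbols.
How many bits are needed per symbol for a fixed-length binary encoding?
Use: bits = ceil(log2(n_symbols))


log2(2978) = 11.5401
Bracket: 2^11 = 2048 < 2978 <= 2^12 = 4096
So ceil(log2(2978)) = 12

bits = ceil(log2(2978)) = ceil(11.5401) = 12 bits


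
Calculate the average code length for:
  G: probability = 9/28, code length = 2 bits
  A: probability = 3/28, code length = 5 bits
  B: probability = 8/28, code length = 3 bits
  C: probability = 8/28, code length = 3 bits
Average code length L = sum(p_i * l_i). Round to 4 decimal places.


Weighted contributions p_i * l_i:
  G: (9/28) * 2 = 18/28
  A: (3/28) * 5 = 15/28
  B: (8/28) * 3 = 24/28
  C: (8/28) * 3 = 24/28
Sum = (18 + 15 + 24 + 24)/28 = 81/28

L = 81/28 = 2.8929 bits/symbol


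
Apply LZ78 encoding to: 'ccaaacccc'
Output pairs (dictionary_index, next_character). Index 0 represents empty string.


LZ78 encoding steps:
Dictionary: {0: ''}
Step 1: w='' (idx 0), next='c' -> output (0, 'c'), add 'c' as idx 1
Step 2: w='c' (idx 1), next='a' -> output (1, 'a'), add 'ca' as idx 2
Step 3: w='' (idx 0), next='a' -> output (0, 'a'), add 'a' as idx 3
Step 4: w='a' (idx 3), next='c' -> output (3, 'c'), add 'ac' as idx 4
Step 5: w='c' (idx 1), next='c' -> output (1, 'c'), add 'cc' as idx 5
Step 6: w='c' (idx 1), end of input -> output (1, '')


Encoded: [(0, 'c'), (1, 'a'), (0, 'a'), (3, 'c'), (1, 'c'), (1, '')]
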